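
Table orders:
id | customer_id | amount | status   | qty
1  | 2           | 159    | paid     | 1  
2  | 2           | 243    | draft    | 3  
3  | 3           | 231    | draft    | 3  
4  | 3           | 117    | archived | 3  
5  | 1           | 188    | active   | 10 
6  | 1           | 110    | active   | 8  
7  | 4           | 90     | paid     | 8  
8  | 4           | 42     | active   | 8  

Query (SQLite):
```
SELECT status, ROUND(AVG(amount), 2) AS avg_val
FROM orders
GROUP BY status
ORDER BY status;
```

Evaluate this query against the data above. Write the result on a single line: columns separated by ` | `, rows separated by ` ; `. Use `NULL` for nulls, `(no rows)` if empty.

Partition orders by status; compute ROUND(AVG(amount), 2) within each group.
  active: ids {5, 6, 8} → ROUND(AVG(amount), 2)=113.33
  archived: ids {4} → ROUND(AVG(amount), 2)=117
  draft: ids {2, 3} → ROUND(AVG(amount), 2)=237
  paid: ids {1, 7} → ROUND(AVG(amount), 2)=124.5

active | 113.33 ; archived | 117 ; draft | 237 ; paid | 124.5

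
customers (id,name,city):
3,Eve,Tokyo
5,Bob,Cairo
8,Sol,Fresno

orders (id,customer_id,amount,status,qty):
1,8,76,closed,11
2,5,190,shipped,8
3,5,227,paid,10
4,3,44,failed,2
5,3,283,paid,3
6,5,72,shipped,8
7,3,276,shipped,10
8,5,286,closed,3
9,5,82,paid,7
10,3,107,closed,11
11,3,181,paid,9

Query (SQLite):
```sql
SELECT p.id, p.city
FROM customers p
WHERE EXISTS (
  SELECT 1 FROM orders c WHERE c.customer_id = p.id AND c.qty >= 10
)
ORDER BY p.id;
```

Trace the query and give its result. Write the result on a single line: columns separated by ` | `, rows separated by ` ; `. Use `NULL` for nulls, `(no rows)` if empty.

For each customers row, check whether any orders with matching customer_id has qty >= 10.
Keep rows where that is true.

3 | Tokyo ; 5 | Cairo ; 8 | Fresno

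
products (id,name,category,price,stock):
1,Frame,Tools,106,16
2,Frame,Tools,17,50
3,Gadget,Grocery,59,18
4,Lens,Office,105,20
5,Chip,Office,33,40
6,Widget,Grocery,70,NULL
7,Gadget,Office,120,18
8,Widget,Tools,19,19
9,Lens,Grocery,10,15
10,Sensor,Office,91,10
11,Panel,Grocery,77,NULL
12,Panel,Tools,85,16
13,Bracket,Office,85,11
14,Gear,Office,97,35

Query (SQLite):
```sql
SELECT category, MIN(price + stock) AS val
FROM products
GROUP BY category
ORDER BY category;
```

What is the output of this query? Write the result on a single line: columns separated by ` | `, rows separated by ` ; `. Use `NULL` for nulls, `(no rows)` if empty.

For each row compute price + stock.
Group by category; take MIN of the expression per group.
  Grocery: ids {3, 6, 9, 11} → MIN(price + stock)=25
  Office: ids {4, 5, 7, 10, 13, 14} → MIN(price + stock)=73
  Tools: ids {1, 2, 8, 12} → MIN(price + stock)=38

Grocery | 25 ; Office | 73 ; Tools | 38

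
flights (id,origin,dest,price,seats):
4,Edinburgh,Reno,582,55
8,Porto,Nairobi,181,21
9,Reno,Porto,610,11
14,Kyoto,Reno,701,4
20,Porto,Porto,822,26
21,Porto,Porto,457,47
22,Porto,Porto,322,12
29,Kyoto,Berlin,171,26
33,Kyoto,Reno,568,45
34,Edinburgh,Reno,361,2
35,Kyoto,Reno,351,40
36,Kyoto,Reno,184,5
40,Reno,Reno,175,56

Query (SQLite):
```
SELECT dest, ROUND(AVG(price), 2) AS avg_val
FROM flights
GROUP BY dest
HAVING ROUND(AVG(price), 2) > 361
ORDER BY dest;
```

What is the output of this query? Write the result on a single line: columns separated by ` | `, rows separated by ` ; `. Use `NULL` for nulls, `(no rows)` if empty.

Partition flights by dest; compute ROUND(AVG(price), 2) within each group.
HAVING: keep groups where ROUND(AVG(price), 2) > 361.
  Berlin: ids {29} → ROUND(AVG(price), 2)=171
  Nairobi: ids {8} → ROUND(AVG(price), 2)=181
  Porto: ids {9, 20, 21, 22} → ROUND(AVG(price), 2)=552.75
  Reno: ids {4, 14, 33, 34, 35, 36, 40} → ROUND(AVG(price), 2)=417.43

Porto | 552.75 ; Reno | 417.43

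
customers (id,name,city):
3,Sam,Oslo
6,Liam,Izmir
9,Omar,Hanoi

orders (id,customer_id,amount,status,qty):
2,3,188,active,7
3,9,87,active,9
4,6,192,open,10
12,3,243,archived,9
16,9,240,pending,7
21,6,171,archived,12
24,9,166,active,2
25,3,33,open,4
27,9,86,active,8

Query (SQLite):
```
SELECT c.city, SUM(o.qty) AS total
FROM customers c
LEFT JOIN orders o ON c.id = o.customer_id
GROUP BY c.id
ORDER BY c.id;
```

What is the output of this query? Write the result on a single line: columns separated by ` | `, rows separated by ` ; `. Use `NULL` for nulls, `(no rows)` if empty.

LEFT JOIN keeps every customers row; unmatched ones get NULL for orders columns.
Group by customers.id and compute SUM(o.qty). SUM over an all-NULL group is NULL.
  3: ids {2, 12, 25} → SUM(o.qty)=20
  6: ids {4, 21} → SUM(o.qty)=22
  9: ids {3, 16, 24, 27} → SUM(o.qty)=26

Oslo | 20 ; Izmir | 22 ; Hanoi | 26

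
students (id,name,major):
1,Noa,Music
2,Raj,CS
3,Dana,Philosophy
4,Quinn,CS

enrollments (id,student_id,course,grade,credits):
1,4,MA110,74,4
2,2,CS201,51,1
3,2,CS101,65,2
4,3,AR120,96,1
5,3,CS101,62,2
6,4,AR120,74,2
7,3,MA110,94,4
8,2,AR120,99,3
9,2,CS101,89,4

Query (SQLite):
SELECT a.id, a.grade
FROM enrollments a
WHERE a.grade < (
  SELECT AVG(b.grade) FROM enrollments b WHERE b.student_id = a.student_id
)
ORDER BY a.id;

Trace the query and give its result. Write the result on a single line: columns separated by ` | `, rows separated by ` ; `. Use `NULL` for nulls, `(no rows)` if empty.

2 | 51 ; 3 | 65 ; 5 | 62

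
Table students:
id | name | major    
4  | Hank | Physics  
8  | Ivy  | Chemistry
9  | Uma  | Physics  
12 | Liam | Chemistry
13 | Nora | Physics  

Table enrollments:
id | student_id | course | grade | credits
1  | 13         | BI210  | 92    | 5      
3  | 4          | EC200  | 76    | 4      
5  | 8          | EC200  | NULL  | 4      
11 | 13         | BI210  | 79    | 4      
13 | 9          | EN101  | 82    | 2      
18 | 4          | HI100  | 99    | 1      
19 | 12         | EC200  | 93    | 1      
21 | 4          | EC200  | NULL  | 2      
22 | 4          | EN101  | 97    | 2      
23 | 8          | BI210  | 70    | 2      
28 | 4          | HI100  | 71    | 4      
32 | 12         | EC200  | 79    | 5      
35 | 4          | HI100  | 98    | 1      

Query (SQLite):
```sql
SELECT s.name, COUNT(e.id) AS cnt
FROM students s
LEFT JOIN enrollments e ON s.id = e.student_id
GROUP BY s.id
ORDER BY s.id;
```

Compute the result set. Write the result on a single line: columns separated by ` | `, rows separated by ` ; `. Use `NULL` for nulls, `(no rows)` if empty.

Hank | 6 ; Ivy | 2 ; Uma | 1 ; Liam | 2 ; Nora | 2

LEFT JOIN keeps every students row; unmatched ones get NULL for enrollments columns.
Group by students.id and compute COUNT(e.id). COUNT(col) of an all-NULL group is 0.
  4: ids {3, 18, 21, 22, 28, 35} → COUNT(e.id)=6
  8: ids {5, 23} → COUNT(e.id)=2
  9: ids {13} → COUNT(e.id)=1
  12: ids {19, 32} → COUNT(e.id)=2
  13: ids {1, 11} → COUNT(e.id)=2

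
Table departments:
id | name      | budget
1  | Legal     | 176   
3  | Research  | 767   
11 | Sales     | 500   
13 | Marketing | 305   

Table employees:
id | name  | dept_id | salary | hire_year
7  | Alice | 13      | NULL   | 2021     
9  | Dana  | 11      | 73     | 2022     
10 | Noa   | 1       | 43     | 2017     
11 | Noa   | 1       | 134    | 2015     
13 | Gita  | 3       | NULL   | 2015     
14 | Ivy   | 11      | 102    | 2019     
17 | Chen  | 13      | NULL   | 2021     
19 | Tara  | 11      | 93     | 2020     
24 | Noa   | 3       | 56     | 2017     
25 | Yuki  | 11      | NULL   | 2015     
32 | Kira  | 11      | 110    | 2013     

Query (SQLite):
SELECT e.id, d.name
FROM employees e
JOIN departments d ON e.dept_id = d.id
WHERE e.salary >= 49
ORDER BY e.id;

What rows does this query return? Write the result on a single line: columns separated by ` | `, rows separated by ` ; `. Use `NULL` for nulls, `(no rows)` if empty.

9 | Sales ; 11 | Legal ; 14 | Sales ; 19 | Sales ; 24 | Research ; 32 | Sales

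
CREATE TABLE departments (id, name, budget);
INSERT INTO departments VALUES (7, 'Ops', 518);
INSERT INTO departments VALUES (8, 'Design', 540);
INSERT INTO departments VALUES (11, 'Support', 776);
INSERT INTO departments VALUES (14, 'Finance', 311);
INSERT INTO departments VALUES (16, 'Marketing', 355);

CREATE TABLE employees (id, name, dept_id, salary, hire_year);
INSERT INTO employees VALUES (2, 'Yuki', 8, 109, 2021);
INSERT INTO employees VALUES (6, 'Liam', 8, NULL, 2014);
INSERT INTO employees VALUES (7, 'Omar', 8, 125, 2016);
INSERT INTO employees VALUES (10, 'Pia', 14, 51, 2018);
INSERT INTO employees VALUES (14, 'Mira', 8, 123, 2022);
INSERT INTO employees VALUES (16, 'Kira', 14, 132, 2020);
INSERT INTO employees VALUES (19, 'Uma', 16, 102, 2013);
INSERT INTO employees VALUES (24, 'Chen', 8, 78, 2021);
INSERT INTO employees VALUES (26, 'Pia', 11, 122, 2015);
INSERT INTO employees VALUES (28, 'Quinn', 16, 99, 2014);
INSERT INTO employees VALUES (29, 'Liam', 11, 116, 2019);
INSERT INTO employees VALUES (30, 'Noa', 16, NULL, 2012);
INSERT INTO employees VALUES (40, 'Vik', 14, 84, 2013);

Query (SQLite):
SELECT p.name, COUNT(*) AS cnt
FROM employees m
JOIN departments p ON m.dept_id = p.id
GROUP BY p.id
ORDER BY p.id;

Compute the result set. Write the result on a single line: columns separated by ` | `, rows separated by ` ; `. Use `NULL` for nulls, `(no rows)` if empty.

Design | 5 ; Support | 2 ; Finance | 3 ; Marketing | 3

Join each employees row to its departments via dept_id.
Group joined rows by departments.id; compute COUNT(*) per group.
  8: ids {2, 6, 7, 14, 24} → COUNT(*)=5
  11: ids {26, 29} → COUNT(*)=2
  14: ids {10, 16, 40} → COUNT(*)=3
  16: ids {19, 28, 30} → COUNT(*)=3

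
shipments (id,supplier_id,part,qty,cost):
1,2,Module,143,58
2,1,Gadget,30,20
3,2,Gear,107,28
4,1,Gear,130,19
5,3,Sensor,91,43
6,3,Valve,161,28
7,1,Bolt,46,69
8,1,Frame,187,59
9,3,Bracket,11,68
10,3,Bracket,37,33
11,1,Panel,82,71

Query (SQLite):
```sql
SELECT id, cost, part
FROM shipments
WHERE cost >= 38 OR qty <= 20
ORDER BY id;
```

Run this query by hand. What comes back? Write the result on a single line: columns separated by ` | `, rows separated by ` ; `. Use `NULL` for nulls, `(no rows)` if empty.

cost >= 38: ids {1, 5, 7, 8, 9, 11}
qty <= 20: ids {9}
Combine with OR.

1 | 58 | Module ; 5 | 43 | Sensor ; 7 | 69 | Bolt ; 8 | 59 | Frame ; 9 | 68 | Bracket ; 11 | 71 | Panel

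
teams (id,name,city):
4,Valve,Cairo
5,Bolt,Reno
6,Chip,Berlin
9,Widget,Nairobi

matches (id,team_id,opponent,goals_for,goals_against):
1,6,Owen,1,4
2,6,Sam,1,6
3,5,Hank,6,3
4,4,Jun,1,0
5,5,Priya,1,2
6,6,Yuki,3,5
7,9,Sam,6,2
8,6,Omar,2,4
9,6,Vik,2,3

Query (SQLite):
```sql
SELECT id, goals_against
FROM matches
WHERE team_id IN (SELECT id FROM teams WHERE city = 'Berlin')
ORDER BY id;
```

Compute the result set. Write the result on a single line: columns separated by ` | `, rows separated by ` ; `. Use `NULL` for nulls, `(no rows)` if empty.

Inner query: teams.id where city = 'Berlin'.
Outer: keep matches rows whose team_id is in that set.
Inner query → {6}

1 | 4 ; 2 | 6 ; 6 | 5 ; 8 | 4 ; 9 | 3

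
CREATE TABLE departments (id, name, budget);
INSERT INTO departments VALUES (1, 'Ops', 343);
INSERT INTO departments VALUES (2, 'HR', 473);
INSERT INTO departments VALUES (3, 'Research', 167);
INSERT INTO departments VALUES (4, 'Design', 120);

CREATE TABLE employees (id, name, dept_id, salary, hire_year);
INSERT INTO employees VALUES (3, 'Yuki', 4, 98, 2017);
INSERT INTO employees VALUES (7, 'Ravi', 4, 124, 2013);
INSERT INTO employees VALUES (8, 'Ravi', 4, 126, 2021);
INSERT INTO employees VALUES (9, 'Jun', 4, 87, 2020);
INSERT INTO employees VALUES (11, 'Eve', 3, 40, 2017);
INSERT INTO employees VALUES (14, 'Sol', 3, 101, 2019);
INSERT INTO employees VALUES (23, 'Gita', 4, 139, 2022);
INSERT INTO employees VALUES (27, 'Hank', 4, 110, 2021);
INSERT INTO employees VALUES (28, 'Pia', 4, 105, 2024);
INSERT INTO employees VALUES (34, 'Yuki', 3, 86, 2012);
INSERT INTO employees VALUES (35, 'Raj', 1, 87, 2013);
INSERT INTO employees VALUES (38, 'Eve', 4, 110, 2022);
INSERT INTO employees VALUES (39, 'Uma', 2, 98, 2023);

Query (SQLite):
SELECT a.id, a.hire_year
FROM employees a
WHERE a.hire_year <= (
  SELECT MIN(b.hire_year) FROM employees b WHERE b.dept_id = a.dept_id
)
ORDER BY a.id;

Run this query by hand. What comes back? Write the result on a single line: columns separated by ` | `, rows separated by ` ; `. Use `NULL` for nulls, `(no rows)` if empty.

7 | 2013 ; 34 | 2012 ; 35 | 2013 ; 39 | 2023

For each employees row a, compute MIN(hire_year) over rows sharing a.dept_id.
Keep row a if a.hire_year <= that per-group MIN.
  dept_id=1: MIN(hire_year) = 2013
  dept_id=2: MIN(hire_year) = 2023
  dept_id=3: MIN(hire_year) = 2012
  dept_id=4: MIN(hire_year) = 2013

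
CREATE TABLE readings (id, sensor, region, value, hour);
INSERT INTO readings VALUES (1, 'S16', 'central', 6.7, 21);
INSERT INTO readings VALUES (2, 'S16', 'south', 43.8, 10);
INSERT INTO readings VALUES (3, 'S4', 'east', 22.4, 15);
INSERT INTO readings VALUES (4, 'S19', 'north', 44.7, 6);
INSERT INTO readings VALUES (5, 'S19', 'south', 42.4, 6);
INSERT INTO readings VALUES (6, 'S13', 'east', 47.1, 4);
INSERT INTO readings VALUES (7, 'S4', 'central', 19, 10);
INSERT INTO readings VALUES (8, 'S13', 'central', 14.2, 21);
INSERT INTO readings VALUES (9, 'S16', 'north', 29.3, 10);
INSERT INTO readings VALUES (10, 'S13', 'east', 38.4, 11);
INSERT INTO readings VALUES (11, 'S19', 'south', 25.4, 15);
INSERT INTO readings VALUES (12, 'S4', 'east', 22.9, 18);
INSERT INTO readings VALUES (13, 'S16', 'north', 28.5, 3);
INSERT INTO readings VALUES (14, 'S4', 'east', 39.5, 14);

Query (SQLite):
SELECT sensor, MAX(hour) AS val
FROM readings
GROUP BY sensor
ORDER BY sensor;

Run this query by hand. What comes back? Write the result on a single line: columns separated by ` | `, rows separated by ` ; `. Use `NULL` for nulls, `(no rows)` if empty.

S13 | 21 ; S16 | 21 ; S19 | 15 ; S4 | 18

Partition readings by sensor; compute MAX(hour) within each group.
  S13: ids {6, 8, 10} → MAX(hour)=21
  S16: ids {1, 2, 9, 13} → MAX(hour)=21
  S19: ids {4, 5, 11} → MAX(hour)=15
  S4: ids {3, 7, 12, 14} → MAX(hour)=18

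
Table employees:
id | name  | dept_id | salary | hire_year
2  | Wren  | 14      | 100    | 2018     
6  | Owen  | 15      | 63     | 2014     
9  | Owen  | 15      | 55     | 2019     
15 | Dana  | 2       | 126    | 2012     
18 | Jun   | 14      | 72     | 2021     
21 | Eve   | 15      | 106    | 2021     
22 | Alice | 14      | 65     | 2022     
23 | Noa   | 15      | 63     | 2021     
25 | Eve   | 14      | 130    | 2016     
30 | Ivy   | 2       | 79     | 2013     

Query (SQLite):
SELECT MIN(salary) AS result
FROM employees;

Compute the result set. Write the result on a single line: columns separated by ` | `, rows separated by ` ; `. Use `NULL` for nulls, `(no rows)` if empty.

All salary values: [100, 63, 55, 126, 72, 106, 65, 63, 130, 79].
MIN of non-NULL values = 55.

55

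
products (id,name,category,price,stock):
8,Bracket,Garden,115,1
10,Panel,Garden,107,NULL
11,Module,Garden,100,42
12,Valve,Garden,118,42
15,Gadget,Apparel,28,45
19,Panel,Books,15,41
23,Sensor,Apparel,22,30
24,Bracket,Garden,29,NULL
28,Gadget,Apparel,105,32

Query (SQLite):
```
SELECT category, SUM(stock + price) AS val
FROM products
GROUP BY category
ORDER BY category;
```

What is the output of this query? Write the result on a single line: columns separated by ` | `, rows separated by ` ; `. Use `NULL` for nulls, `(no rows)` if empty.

For each row compute stock + price.
Group by category; take SUM of the expression per group.
  Apparel: ids {15, 23, 28} → SUM(stock + price)=262
  Books: ids {19} → SUM(stock + price)=56
  Garden: ids {8, 10, 11, 12, 24} → SUM(stock + price)=418

Apparel | 262 ; Books | 56 ; Garden | 418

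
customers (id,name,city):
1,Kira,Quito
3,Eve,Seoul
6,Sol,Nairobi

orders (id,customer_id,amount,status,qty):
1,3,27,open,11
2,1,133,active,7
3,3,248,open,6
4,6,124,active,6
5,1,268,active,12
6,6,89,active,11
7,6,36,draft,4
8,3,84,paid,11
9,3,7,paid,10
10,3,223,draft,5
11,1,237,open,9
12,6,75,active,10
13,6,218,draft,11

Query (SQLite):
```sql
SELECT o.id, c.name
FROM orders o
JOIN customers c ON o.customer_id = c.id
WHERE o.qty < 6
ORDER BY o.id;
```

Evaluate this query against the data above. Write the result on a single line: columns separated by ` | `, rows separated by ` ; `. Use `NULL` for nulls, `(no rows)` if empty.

7 | Sol ; 10 | Eve

Each orders row matches the customers row where customer_id = customers.id.
Then keep rows with o.qty < 6.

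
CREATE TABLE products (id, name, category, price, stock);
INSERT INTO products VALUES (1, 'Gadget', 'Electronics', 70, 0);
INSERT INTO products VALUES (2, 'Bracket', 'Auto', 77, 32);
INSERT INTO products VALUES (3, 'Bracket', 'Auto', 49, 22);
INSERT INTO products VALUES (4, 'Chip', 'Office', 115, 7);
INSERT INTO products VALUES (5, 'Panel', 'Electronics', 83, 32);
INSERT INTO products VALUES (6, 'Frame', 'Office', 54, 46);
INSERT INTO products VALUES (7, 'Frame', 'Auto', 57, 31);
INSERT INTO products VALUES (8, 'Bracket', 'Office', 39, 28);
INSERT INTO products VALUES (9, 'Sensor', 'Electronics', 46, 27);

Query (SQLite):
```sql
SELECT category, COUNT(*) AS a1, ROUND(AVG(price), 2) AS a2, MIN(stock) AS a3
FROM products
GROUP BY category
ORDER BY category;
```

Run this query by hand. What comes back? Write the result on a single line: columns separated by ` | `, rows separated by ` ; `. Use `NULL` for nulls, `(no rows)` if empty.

Auto | 3 | 61 | 22 ; Electronics | 3 | 66.33 | 0 ; Office | 3 | 69.33 | 7

Group products by category.
Per group compute: COUNT(*), ROUND(AVG(price), 2), MIN(stock).
  Auto: ids {2, 3, 7} → COUNT(*)=3, ROUND(AVG(price), 2)=61, MIN(stock)=22
  Electronics: ids {1, 5, 9} → COUNT(*)=3, ROUND(AVG(price), 2)=66.33, MIN(stock)=0
  Office: ids {4, 6, 8} → COUNT(*)=3, ROUND(AVG(price), 2)=69.33, MIN(stock)=7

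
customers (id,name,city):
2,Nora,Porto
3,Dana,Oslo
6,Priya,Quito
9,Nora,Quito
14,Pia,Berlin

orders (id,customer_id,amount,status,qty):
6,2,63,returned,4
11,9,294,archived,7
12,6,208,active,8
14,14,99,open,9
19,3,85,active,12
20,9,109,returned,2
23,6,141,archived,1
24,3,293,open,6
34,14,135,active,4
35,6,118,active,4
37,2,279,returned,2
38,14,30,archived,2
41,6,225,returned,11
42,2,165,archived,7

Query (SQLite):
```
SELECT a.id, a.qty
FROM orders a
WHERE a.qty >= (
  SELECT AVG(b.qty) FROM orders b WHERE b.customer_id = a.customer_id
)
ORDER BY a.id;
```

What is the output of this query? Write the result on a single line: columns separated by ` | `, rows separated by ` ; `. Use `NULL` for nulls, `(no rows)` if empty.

11 | 7 ; 12 | 8 ; 14 | 9 ; 19 | 12 ; 41 | 11 ; 42 | 7

For each orders row a, compute AVG(qty) over rows sharing a.customer_id.
Keep row a if a.qty >= that per-group AVG.
  customer_id=2: AVG(qty) = 4.333333
  customer_id=3: AVG(qty) = 9.0
  customer_id=6: AVG(qty) = 6.0
  customer_id=9: AVG(qty) = 4.5
  customer_id=14: AVG(qty) = 5.0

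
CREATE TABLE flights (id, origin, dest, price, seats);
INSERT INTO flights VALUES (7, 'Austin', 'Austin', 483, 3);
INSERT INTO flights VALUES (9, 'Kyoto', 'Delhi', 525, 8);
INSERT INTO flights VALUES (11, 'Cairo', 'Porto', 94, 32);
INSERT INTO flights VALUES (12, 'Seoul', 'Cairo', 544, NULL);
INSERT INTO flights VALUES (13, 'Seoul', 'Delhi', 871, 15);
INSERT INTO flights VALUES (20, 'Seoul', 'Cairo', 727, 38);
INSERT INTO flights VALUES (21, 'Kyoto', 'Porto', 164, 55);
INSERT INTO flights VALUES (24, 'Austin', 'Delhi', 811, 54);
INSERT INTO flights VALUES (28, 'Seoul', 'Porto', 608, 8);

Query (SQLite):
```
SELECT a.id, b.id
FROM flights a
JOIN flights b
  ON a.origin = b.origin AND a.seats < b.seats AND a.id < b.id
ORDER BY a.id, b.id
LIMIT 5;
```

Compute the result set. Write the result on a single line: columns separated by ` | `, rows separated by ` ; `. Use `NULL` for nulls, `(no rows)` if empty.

Pairs (a,b) with same origin, a.seats < b.seats, a.id < b.id.
origin groups: Austin:{7,24} Cairo:{11} Kyoto:{9,21} Seoul:{12,13,20,28}
Ordered by (a.id, b.id); first 5.

7 | 24 ; 9 | 21 ; 13 | 20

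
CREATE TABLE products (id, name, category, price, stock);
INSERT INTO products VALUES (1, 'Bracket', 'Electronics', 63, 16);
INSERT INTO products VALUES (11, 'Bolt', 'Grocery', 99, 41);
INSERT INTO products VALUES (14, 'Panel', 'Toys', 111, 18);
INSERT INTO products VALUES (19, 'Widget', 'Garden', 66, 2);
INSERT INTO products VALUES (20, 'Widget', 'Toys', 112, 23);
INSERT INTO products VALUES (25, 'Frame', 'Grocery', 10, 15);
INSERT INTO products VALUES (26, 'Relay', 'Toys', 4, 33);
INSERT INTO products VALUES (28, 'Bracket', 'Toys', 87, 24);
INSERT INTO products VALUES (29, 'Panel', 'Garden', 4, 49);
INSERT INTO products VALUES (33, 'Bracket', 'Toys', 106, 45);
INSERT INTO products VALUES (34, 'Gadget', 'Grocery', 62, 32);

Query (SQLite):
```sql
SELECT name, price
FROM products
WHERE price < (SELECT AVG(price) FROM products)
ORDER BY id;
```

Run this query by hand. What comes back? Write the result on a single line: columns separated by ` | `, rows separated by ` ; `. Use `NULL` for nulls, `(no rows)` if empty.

Scalar subquery: AVG(price) over all products rows = 65.818182 (≈; comparison uses full precision).
Keep rows where price < that value.

Bracket | 63 ; Frame | 10 ; Relay | 4 ; Panel | 4 ; Gadget | 62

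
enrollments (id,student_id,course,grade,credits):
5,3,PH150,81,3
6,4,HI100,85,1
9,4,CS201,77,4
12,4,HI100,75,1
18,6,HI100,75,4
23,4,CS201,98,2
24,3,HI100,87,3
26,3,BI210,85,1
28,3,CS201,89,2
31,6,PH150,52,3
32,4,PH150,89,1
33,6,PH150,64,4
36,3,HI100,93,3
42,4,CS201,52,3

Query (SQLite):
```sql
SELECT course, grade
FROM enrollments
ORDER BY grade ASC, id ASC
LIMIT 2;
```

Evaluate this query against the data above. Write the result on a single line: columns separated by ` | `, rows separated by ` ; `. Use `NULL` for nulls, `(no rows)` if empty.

Sort by grade asc, tiebreak id asc: (52, id=31), (52, id=42), (64, id=33), (75, id=12), (75, id=18) …. Take first 2.

PH150 | 52 ; CS201 | 52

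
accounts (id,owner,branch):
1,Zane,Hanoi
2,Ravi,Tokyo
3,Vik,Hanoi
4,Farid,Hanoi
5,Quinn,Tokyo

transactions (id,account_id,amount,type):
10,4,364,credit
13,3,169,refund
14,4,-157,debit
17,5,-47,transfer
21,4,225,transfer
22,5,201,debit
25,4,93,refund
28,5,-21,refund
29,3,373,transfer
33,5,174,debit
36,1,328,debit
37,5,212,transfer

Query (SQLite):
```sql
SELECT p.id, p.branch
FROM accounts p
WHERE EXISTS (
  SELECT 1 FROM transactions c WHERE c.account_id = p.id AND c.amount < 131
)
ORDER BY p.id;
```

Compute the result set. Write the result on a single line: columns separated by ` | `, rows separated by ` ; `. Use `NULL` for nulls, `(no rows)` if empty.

4 | Hanoi ; 5 | Tokyo

For each accounts row, check whether any transactions with matching account_id has amount < 131.
Keep rows where that is true.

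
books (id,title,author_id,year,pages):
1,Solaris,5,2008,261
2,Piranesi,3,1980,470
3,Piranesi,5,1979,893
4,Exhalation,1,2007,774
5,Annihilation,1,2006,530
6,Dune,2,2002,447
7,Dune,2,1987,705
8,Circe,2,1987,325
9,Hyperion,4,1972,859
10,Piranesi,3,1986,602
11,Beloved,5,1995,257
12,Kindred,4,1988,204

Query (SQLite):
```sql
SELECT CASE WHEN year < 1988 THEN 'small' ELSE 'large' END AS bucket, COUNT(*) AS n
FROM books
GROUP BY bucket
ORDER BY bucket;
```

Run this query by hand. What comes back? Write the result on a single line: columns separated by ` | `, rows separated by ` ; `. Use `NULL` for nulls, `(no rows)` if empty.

large | 6 ; small | 6

Bucket rows by year < 1988 → 'small' else 'large'; count each bucket.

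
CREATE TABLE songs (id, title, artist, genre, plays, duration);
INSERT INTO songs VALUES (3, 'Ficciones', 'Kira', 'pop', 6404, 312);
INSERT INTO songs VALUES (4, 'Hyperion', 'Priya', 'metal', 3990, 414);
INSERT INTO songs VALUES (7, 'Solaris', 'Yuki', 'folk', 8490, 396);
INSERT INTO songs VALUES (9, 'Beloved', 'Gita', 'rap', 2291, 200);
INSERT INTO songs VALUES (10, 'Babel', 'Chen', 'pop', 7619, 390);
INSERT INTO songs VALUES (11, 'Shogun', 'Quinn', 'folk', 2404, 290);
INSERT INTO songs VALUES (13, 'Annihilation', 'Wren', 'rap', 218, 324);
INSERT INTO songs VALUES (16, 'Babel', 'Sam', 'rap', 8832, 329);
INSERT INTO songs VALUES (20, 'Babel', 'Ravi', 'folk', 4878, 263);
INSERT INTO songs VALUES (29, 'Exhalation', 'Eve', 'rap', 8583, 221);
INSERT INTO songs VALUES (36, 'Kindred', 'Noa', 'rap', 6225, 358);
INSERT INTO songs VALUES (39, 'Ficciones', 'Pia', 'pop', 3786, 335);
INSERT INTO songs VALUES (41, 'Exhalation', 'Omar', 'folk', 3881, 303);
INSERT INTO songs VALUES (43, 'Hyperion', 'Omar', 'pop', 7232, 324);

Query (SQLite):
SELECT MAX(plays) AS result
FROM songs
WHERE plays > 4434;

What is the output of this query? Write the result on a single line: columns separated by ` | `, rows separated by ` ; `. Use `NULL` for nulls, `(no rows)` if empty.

Rows where plays > 4434 → plays values: [6404, 8490, 7619, 8832, 4878, 8583, 6225, 7232].
MAX of non-NULL values = 8832.

8832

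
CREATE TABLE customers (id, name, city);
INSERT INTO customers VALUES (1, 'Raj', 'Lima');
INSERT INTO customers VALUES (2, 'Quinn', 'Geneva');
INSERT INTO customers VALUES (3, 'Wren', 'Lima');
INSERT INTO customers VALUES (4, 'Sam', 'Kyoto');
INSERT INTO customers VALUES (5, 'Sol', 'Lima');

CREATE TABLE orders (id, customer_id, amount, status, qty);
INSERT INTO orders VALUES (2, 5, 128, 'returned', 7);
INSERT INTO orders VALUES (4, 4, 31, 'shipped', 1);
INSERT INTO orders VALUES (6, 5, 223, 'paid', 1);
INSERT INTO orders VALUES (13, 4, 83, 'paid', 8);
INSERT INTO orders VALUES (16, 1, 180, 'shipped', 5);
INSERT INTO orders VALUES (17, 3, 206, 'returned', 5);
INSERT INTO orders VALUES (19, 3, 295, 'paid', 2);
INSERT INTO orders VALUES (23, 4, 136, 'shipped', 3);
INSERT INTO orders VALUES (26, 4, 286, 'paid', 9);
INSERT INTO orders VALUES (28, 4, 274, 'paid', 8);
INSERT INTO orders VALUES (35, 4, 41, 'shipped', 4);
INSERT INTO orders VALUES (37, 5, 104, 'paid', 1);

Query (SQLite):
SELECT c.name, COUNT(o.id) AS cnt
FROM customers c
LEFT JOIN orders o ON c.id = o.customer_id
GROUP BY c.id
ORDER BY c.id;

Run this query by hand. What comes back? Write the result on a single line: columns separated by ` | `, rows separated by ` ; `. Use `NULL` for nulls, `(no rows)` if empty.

Raj | 1 ; Quinn | 0 ; Wren | 2 ; Sam | 6 ; Sol | 3

LEFT JOIN keeps every customers row; unmatched ones get NULL for orders columns.
Group by customers.id and compute COUNT(o.id). COUNT(col) of an all-NULL group is 0.
  1: ids {16} → COUNT(o.id)=1
  2: ids {—} → COUNT(o.id)=0
  3: ids {17, 19} → COUNT(o.id)=2
  4: ids {4, 13, 23, 26, 28, 35} → COUNT(o.id)=6
  5: ids {2, 6, 37} → COUNT(o.id)=3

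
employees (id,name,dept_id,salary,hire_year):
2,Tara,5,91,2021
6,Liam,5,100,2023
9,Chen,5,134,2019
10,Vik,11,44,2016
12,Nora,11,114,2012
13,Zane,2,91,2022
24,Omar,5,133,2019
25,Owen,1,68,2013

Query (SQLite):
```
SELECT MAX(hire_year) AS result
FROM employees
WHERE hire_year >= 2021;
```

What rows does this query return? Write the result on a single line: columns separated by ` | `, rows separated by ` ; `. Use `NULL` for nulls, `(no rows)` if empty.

Rows where hire_year >= 2021 → hire_year values: [2021, 2023, 2022].
MAX of non-NULL values = 2023.

2023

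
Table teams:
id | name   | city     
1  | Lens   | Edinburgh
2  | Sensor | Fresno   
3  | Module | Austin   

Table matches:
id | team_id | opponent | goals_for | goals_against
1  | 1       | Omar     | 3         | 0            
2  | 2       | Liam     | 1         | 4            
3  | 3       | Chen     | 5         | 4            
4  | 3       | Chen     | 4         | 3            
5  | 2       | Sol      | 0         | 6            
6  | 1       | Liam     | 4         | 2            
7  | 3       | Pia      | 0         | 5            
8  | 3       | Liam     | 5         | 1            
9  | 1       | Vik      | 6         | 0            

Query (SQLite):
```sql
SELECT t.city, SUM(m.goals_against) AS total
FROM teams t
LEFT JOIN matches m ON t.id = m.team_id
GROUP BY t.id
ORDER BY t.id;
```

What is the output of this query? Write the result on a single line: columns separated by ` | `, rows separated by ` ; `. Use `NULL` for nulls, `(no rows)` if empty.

Edinburgh | 2 ; Fresno | 10 ; Austin | 13

LEFT JOIN keeps every teams row; unmatched ones get NULL for matches columns.
Group by teams.id and compute SUM(m.goals_against). SUM over an all-NULL group is NULL.
  1: ids {1, 6, 9} → SUM(m.goals_against)=2
  2: ids {2, 5} → SUM(m.goals_against)=10
  3: ids {3, 4, 7, 8} → SUM(m.goals_against)=13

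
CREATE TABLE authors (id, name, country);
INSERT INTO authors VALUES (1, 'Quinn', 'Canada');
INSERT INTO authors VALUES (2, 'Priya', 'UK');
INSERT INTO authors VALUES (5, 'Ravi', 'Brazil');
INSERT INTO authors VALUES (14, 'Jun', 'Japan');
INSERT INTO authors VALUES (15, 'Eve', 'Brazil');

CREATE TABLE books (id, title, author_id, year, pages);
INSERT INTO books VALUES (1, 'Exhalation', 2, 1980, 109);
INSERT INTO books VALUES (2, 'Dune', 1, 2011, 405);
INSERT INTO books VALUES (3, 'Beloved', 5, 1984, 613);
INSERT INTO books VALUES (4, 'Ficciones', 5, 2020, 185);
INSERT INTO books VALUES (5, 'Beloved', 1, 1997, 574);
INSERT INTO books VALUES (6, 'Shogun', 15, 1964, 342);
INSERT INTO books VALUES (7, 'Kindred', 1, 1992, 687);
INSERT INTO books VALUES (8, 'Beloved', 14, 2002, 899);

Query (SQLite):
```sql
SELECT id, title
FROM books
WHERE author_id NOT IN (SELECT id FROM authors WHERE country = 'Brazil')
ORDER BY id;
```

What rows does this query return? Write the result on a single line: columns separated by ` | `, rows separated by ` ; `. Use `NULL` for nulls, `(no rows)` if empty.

Inner query: authors.id where country = 'Brazil'.
Outer: keep books rows whose author_id is not in that set.
Inner query → {5, 15}

1 | Exhalation ; 2 | Dune ; 5 | Beloved ; 7 | Kindred ; 8 | Beloved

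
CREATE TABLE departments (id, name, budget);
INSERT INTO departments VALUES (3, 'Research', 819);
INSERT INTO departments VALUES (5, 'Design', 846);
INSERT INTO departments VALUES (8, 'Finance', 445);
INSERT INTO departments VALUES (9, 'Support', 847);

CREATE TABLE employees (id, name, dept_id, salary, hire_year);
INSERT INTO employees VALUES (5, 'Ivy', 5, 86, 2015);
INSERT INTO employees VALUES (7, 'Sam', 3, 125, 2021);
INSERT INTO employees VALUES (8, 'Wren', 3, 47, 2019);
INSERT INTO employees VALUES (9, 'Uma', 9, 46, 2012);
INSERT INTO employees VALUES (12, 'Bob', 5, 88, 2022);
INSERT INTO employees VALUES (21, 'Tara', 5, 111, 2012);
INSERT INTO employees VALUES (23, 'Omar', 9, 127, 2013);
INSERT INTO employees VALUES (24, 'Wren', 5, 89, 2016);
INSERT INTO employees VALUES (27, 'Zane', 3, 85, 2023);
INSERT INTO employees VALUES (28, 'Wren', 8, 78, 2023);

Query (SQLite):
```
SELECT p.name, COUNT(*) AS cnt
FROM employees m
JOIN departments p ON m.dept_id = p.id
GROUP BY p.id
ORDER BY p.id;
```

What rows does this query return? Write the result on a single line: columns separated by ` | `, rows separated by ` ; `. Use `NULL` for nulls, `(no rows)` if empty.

Join each employees row to its departments via dept_id.
Group joined rows by departments.id; compute COUNT(*) per group.
  3: ids {7, 8, 27} → COUNT(*)=3
  5: ids {5, 12, 21, 24} → COUNT(*)=4
  8: ids {28} → COUNT(*)=1
  9: ids {9, 23} → COUNT(*)=2

Research | 3 ; Design | 4 ; Finance | 1 ; Support | 2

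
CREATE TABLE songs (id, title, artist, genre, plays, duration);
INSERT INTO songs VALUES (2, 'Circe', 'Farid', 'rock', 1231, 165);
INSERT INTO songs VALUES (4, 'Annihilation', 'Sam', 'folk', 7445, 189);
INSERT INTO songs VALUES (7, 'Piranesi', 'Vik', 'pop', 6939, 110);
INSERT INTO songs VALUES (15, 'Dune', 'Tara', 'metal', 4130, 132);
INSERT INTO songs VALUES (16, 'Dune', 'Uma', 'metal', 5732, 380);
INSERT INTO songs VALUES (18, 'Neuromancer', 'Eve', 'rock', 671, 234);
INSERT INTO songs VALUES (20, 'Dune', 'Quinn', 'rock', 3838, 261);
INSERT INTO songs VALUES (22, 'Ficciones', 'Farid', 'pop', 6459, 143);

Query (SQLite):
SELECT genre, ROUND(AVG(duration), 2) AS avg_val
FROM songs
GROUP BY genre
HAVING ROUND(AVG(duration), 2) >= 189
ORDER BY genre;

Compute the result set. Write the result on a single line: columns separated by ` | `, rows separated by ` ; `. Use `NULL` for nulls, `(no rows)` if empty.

folk | 189 ; metal | 256 ; rock | 220

Partition songs by genre; compute ROUND(AVG(duration), 2) within each group.
HAVING: keep groups where ROUND(AVG(duration), 2) >= 189.
  folk: ids {4} → ROUND(AVG(duration), 2)=189
  metal: ids {15, 16} → ROUND(AVG(duration), 2)=256
  pop: ids {7, 22} → ROUND(AVG(duration), 2)=126.5
  rock: ids {2, 18, 20} → ROUND(AVG(duration), 2)=220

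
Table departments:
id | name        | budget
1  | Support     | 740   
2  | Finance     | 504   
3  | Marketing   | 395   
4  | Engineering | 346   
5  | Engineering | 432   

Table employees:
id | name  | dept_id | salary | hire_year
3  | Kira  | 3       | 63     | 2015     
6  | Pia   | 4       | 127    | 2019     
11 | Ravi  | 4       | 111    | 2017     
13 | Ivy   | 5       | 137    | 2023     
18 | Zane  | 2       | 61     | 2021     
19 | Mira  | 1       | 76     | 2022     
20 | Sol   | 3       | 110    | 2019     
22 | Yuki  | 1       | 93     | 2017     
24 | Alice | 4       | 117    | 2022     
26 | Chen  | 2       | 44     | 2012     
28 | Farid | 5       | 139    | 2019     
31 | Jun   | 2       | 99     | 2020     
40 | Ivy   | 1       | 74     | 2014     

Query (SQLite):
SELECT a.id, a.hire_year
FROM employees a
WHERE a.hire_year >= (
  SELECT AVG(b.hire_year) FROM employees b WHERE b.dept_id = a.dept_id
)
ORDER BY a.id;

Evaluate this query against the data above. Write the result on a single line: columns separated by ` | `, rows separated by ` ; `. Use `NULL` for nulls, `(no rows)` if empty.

For each employees row a, compute AVG(hire_year) over rows sharing a.dept_id.
Keep row a if a.hire_year >= that per-group AVG.
  dept_id=1: AVG(hire_year) = 2017.666667
  dept_id=2: AVG(hire_year) = 2017.666667
  dept_id=3: AVG(hire_year) = 2017.0
  dept_id=4: AVG(hire_year) = 2019.333333
  dept_id=5: AVG(hire_year) = 2021.0

13 | 2023 ; 18 | 2021 ; 19 | 2022 ; 20 | 2019 ; 24 | 2022 ; 31 | 2020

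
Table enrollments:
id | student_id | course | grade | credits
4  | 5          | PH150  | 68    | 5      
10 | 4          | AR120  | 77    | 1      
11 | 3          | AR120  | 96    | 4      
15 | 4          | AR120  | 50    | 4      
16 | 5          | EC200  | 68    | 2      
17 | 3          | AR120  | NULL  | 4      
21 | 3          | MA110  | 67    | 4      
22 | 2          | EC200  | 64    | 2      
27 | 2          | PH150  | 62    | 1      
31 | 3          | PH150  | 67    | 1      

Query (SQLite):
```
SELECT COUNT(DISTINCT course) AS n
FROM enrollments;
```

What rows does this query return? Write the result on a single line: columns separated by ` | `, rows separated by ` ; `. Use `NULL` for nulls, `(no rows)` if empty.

4

Count distinct non-NULL course values.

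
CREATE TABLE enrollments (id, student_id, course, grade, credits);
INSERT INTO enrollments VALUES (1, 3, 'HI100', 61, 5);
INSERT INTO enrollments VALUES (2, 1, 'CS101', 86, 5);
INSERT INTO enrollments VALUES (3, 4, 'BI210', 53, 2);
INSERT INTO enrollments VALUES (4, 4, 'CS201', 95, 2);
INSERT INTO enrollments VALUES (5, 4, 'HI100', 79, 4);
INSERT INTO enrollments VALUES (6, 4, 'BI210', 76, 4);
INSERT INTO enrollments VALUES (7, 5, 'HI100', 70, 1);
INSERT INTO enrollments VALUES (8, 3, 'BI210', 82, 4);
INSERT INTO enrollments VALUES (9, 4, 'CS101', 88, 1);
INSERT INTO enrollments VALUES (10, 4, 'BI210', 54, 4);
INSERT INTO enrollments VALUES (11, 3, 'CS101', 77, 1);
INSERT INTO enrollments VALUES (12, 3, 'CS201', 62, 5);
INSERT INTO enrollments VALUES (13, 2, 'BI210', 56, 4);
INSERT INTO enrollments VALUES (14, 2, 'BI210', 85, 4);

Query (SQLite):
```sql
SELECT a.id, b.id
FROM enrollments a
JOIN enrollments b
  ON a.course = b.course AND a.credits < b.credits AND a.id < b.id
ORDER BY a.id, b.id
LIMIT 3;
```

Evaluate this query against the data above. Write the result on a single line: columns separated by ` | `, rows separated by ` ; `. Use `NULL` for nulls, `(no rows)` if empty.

3 | 6 ; 3 | 8 ; 3 | 10

Pairs (a,b) with same course, a.credits < b.credits, a.id < b.id.
course groups: BI210:{3,6,8,10,13,14} CS101:{2,9,11} CS201:{4,12} HI100:{1,5,7}
Ordered by (a.id, b.id); first 3.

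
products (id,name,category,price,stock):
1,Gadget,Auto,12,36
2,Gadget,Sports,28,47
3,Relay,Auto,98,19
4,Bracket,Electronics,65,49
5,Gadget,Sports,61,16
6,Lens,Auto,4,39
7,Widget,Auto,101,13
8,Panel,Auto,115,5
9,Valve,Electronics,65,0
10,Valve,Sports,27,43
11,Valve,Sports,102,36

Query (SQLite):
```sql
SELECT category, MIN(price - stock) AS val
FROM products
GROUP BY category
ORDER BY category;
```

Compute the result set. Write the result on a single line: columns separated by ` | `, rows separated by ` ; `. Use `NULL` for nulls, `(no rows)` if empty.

For each row compute price - stock.
Group by category; take MIN of the expression per group.
  Auto: ids {1, 3, 6, 7, 8} → MIN(price - stock)=-35
  Electronics: ids {4, 9} → MIN(price - stock)=16
  Sports: ids {2, 5, 10, 11} → MIN(price - stock)=-19

Auto | -35 ; Electronics | 16 ; Sports | -19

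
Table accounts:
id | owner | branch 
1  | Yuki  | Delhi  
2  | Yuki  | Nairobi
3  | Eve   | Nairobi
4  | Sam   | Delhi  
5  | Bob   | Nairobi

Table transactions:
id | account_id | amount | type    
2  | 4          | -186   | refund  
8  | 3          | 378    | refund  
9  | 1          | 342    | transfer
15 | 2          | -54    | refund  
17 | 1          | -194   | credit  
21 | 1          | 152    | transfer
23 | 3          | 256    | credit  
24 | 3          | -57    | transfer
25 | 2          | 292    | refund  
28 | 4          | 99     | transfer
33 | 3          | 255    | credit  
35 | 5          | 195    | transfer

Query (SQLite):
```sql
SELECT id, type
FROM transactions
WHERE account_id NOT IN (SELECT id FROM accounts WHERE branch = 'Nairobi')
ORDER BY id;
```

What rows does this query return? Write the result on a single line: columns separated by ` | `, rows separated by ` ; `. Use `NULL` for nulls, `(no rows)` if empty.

Inner query: accounts.id where branch = 'Nairobi'.
Outer: keep transactions rows whose account_id is not in that set.
Inner query → {2, 3, 5}

2 | refund ; 9 | transfer ; 17 | credit ; 21 | transfer ; 28 | transfer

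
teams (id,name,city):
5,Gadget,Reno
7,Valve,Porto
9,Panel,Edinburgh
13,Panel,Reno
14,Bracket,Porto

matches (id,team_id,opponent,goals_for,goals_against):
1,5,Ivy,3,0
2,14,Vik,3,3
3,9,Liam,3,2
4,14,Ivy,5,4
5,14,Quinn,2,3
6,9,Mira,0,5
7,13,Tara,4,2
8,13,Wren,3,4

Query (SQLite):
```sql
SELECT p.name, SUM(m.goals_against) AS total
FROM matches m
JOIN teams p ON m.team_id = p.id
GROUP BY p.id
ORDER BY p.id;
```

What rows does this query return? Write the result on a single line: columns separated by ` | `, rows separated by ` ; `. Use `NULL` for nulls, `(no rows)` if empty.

Gadget | 0 ; Panel | 7 ; Panel | 6 ; Bracket | 10

Join each matches row to its teams via team_id.
Group joined rows by teams.id; compute SUM(m.goals_against) per group.
  5: ids {1} → SUM(m.goals_against)=0
  9: ids {3, 6} → SUM(m.goals_against)=7
  13: ids {7, 8} → SUM(m.goals_against)=6
  14: ids {2, 4, 5} → SUM(m.goals_against)=10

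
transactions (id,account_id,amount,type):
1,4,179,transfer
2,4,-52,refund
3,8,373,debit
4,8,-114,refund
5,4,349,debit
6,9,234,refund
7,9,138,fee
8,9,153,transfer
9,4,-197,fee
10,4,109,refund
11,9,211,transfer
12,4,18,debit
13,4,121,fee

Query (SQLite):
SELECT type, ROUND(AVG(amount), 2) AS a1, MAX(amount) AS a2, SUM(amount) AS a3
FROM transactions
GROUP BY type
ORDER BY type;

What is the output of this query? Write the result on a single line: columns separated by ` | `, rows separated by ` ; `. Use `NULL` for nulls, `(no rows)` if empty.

Group transactions by type.
Per group compute: ROUND(AVG(amount), 2), MAX(amount), SUM(amount).
  debit: ids {3, 5, 12} → ROUND(AVG(amount), 2)=246.67, MAX(amount)=373, SUM(amount)=740
  fee: ids {7, 9, 13} → ROUND(AVG(amount), 2)=20.67, MAX(amount)=138, SUM(amount)=62
  refund: ids {2, 4, 6, 10} → ROUND(AVG(amount), 2)=44.25, MAX(amount)=234, SUM(amount)=177
  transfer: ids {1, 8, 11} → ROUND(AVG(amount), 2)=181, MAX(amount)=211, SUM(amount)=543

debit | 246.67 | 373 | 740 ; fee | 20.67 | 138 | 62 ; refund | 44.25 | 234 | 177 ; transfer | 181 | 211 | 543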